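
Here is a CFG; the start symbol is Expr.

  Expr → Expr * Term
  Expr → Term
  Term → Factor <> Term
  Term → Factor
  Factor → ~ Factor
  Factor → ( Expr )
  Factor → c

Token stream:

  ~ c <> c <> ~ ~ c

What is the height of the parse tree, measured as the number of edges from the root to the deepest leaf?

7

[Expr [Term [Factor ~ [Factor c]] <> [Term [Factor c] <> [Term [Factor ~ [Factor ~ [Factor c]]]]]]]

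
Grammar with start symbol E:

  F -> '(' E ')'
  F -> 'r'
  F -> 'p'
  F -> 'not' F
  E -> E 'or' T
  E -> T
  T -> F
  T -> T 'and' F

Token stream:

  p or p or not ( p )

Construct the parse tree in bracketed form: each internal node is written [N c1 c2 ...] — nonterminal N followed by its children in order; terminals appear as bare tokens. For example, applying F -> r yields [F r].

[E [E [E [T [F p]]] or [T [F p]]] or [T [F not [F ( [E [T [F p]]] )]]]]

E
E or T
E or T or T
T or T or T
F or T or T
p or T or T
p or F or T
p or p or T
p or p or F
p or p or not F
p or p or not ( E )
p or p or not ( T )
p or p or not ( F )
p or p or not ( p )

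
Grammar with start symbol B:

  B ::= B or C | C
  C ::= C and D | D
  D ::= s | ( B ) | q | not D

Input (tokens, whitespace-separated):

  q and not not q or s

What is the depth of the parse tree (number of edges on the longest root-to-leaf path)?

6

[B [B [C [C [D q]] and [D not [D not [D q]]]]] or [C [D s]]]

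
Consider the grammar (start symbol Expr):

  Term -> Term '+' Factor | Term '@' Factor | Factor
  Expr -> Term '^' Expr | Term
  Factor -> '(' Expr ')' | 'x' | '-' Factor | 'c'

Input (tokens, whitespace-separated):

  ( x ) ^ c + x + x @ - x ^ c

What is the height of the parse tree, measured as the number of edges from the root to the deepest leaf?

7

[Expr [Term [Factor ( [Expr [Term [Factor x]]] )]] ^ [Expr [Term [Term [Term [Term [Factor c]] + [Factor x]] + [Factor x]] @ [Factor - [Factor x]]] ^ [Expr [Term [Factor c]]]]]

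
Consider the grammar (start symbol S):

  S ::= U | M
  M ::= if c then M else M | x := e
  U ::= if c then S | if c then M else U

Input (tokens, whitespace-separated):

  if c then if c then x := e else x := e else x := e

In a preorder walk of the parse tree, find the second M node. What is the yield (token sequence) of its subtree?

[S [M if c then [M if c then [M x := e] else [M x := e]] else [M x := e]]]

if c then x := e else x := e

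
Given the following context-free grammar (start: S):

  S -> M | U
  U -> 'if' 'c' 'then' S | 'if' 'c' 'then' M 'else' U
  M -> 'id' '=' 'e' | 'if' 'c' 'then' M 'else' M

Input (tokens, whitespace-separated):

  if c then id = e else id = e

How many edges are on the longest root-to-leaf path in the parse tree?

[S [M if c then [M id = e] else [M id = e]]]

3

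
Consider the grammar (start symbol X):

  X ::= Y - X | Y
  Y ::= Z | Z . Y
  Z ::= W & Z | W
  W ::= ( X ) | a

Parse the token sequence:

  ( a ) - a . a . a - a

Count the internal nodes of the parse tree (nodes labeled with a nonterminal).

22

[X [Y [Z [W ( [X [Y [Z [W a]]]] )]]] - [X [Y [Z [W a]] . [Y [Z [W a]] . [Y [Z [W a]]]]] - [X [Y [Z [W a]]]]]]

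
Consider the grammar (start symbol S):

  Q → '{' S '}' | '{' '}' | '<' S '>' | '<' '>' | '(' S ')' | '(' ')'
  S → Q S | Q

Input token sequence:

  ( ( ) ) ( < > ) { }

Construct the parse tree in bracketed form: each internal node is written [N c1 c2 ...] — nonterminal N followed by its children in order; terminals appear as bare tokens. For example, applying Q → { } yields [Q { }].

S
Q S
( S ) S
( Q ) S
( ( ) ) S
( ( ) ) Q S
( ( ) ) ( S ) S
( ( ) ) ( Q ) S
( ( ) ) ( < > ) S
( ( ) ) ( < > ) Q
( ( ) ) ( < > ) { }

[S [Q ( [S [Q ( )]] )] [S [Q ( [S [Q < >]] )] [S [Q { }]]]]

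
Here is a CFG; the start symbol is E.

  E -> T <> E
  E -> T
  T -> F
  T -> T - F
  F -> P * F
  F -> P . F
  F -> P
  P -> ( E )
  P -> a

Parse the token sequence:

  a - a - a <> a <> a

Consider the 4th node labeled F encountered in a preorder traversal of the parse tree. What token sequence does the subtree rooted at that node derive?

a

[E [T [T [T [F [P a]]] - [F [P a]]] - [F [P a]]] <> [E [T [F [P a]]] <> [E [T [F [P a]]]]]]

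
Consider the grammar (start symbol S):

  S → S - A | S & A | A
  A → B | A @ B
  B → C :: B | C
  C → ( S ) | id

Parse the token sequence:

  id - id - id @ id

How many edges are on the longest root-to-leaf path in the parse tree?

6

[S [S [S [A [B [C id]]]] - [A [B [C id]]]] - [A [A [B [C id]]] @ [B [C id]]]]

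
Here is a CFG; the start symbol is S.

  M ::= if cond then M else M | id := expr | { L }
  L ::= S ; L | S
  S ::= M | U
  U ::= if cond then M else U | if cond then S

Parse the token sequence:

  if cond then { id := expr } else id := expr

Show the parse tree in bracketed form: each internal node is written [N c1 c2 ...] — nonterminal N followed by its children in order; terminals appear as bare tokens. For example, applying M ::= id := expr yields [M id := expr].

S
M
if cond then M else M
if cond then { L } else M
if cond then { S } else M
if cond then { M } else M
if cond then { id := expr } else M
if cond then { id := expr } else id := expr

[S [M if cond then [M { [L [S [M id := expr]]] }] else [M id := expr]]]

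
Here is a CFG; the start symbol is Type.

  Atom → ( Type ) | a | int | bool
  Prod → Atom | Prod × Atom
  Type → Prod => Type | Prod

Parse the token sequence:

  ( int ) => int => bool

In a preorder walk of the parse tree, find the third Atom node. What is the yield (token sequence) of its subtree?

[Type [Prod [Atom ( [Type [Prod [Atom int]]] )]] => [Type [Prod [Atom int]] => [Type [Prod [Atom bool]]]]]

int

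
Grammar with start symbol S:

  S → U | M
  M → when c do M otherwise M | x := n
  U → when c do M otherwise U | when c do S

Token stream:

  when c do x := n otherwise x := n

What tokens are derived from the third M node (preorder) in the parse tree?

[S [M when c do [M x := n] otherwise [M x := n]]]

x := n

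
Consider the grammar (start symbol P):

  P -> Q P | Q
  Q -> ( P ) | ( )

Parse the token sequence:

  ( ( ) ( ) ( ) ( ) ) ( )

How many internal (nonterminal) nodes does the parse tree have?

[P [Q ( [P [Q ( )] [P [Q ( )] [P [Q ( )] [P [Q ( )]]]]] )] [P [Q ( )]]]

12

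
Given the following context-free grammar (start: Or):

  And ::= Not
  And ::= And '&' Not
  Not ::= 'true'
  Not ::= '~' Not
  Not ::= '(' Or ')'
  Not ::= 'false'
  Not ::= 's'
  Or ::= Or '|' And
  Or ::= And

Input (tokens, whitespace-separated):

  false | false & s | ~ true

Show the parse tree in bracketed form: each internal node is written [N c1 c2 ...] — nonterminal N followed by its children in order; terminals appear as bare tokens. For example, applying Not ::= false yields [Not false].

[Or [Or [Or [And [Not false]]] | [And [And [Not false]] & [Not s]]] | [And [Not ~ [Not true]]]]

Or
Or | And
Or | And | And
And | And | And
Not | And | And
false | And | And
false | And & Not | And
false | Not & Not | And
false | false & Not | And
false | false & s | And
false | false & s | Not
false | false & s | ~ Not
false | false & s | ~ true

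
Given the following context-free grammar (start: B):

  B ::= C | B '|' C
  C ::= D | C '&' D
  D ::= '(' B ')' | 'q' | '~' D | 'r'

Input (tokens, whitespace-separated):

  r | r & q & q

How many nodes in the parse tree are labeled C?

[B [B [C [D r]]] | [C [C [C [D r]] & [D q]] & [D q]]]

4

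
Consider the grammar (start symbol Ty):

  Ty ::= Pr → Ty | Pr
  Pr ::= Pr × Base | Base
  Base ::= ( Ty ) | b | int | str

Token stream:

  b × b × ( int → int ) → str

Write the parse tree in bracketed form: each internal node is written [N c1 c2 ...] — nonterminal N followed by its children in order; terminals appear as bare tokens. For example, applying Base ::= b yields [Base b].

Ty
Pr → Ty
Pr × Base → Ty
Pr × Base × Base → Ty
Base × Base × Base → Ty
b × Base × Base → Ty
b × b × Base → Ty
b × b × ( Ty ) → Ty
b × b × ( Pr → Ty ) → Ty
b × b × ( Base → Ty ) → Ty
b × b × ( int → Ty ) → Ty
b × b × ( int → Pr ) → Ty
b × b × ( int → Base ) → Ty
b × b × ( int → int ) → Ty
b × b × ( int → int ) → Pr
b × b × ( int → int ) → Base
b × b × ( int → int ) → str

[Ty [Pr [Pr [Pr [Base b]] × [Base b]] × [Base ( [Ty [Pr [Base int]] → [Ty [Pr [Base int]]]] )]] → [Ty [Pr [Base str]]]]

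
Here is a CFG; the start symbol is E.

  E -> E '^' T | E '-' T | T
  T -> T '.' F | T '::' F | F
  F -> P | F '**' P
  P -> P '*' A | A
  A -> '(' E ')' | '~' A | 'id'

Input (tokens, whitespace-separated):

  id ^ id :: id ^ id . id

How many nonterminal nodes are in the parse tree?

23

[E [E [E [T [F [P [A id]]]]] ^ [T [T [F [P [A id]]]] :: [F [P [A id]]]]] ^ [T [T [F [P [A id]]]] . [F [P [A id]]]]]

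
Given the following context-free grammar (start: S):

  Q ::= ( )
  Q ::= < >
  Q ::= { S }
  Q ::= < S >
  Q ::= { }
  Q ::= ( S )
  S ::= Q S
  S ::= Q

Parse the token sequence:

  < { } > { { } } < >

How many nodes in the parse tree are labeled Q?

5

[S [Q < [S [Q { }]] >] [S [Q { [S [Q { }]] }] [S [Q < >]]]]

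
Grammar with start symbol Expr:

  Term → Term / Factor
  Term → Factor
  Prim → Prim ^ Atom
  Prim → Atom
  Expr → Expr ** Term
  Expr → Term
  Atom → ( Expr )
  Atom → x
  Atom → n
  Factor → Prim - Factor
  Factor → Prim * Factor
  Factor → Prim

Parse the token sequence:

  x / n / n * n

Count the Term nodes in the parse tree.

[Expr [Term [Term [Term [Factor [Prim [Atom x]]]] / [Factor [Prim [Atom n]]]] / [Factor [Prim [Atom n]] * [Factor [Prim [Atom n]]]]]]

3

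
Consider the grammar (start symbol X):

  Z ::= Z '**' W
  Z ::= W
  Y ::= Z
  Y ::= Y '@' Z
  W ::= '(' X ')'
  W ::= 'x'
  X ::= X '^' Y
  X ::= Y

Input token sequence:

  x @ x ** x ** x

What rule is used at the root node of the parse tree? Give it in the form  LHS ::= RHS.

[X [Y [Y [Z [W x]]] @ [Z [Z [Z [W x]] ** [W x]] ** [W x]]]]

X ::= Y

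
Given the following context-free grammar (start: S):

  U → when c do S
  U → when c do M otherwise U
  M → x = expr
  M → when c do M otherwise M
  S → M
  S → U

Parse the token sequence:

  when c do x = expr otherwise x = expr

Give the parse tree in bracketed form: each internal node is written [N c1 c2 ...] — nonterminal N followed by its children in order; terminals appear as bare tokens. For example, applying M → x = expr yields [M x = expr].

S
M
when c do M otherwise M
when c do x = expr otherwise M
when c do x = expr otherwise x = expr

[S [M when c do [M x = expr] otherwise [M x = expr]]]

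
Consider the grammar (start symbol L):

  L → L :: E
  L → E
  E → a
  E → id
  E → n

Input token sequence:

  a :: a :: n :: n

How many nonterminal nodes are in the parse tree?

[L [L [L [L [E a]] :: [E a]] :: [E n]] :: [E n]]

8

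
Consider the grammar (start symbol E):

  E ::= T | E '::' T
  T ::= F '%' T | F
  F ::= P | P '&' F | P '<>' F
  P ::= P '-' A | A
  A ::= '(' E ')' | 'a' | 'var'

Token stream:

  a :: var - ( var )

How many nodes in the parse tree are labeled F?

[E [E [T [F [P [A a]]]]] :: [T [F [P [P [A var]] - [A ( [E [T [F [P [A var]]]]] )]]]]]

3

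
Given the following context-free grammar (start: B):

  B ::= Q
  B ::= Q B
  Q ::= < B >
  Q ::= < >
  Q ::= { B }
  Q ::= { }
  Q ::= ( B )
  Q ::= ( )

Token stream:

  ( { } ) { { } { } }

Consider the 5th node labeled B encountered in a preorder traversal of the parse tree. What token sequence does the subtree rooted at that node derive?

{ }

[B [Q ( [B [Q { }]] )] [B [Q { [B [Q { }] [B [Q { }]]] }]]]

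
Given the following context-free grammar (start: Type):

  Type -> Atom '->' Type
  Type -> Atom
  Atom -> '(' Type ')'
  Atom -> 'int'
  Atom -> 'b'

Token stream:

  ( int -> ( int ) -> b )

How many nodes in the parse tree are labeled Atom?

5

[Type [Atom ( [Type [Atom int] -> [Type [Atom ( [Type [Atom int]] )] -> [Type [Atom b]]]] )]]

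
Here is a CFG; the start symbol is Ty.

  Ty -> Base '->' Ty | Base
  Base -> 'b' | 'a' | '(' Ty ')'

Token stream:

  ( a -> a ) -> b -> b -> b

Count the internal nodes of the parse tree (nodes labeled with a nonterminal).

[Ty [Base ( [Ty [Base a] -> [Ty [Base a]]] )] -> [Ty [Base b] -> [Ty [Base b] -> [Ty [Base b]]]]]

12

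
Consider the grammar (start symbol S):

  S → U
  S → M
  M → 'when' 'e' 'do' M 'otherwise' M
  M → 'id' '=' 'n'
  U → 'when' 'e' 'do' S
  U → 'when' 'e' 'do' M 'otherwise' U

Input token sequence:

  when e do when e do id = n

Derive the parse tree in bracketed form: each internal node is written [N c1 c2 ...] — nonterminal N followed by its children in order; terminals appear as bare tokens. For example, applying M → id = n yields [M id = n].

[S [U when e do [S [U when e do [S [M id = n]]]]]]

S
U
when e do S
when e do U
when e do when e do S
when e do when e do M
when e do when e do id = n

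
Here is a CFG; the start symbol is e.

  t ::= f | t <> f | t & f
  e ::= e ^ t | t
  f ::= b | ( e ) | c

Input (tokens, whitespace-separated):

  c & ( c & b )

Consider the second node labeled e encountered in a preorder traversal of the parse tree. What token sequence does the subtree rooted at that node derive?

c & b

[e [t [t [f c]] & [f ( [e [t [t [f c]] & [f b]]] )]]]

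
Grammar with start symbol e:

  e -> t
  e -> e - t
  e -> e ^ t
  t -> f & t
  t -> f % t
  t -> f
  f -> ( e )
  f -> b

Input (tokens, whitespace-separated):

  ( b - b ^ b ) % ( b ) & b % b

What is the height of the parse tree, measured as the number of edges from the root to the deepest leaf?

8

[e [t [f ( [e [e [e [t [f b]]] - [t [f b]]] ^ [t [f b]]] )] % [t [f ( [e [t [f b]]] )] & [t [f b] % [t [f b]]]]]]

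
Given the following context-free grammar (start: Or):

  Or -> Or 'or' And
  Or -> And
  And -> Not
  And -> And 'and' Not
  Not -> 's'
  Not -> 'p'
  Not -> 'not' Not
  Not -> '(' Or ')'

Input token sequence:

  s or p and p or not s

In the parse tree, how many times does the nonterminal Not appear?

[Or [Or [Or [And [Not s]]] or [And [And [Not p]] and [Not p]]] or [And [Not not [Not s]]]]

5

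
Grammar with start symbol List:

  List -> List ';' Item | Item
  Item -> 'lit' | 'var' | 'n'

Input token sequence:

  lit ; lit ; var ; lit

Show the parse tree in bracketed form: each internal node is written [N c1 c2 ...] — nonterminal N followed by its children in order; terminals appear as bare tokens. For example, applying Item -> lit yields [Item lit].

[List [List [List [List [Item lit]] ; [Item lit]] ; [Item var]] ; [Item lit]]

List
List ; Item
List ; Item ; Item
List ; Item ; Item ; Item
Item ; Item ; Item ; Item
lit ; Item ; Item ; Item
lit ; lit ; Item ; Item
lit ; lit ; var ; Item
lit ; lit ; var ; lit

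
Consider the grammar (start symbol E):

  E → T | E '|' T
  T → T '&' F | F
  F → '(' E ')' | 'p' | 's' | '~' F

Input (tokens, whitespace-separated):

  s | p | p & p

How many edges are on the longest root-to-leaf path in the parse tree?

5

[E [E [E [T [F s]]] | [T [F p]]] | [T [T [F p]] & [F p]]]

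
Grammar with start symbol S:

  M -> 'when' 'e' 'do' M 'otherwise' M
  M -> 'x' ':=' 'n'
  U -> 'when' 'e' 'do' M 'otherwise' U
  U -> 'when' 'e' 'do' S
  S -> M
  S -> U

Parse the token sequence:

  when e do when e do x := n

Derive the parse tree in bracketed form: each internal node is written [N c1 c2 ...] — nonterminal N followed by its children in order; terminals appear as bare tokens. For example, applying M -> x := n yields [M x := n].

[S [U when e do [S [U when e do [S [M x := n]]]]]]

S
U
when e do S
when e do U
when e do when e do S
when e do when e do M
when e do when e do x := n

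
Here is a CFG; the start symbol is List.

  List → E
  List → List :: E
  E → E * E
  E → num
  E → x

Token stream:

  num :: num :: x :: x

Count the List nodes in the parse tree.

4

[List [List [List [List [E num]] :: [E num]] :: [E x]] :: [E x]]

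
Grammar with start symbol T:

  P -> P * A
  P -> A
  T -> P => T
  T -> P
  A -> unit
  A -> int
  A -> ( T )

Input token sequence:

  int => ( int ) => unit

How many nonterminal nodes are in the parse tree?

[T [P [A int]] => [T [P [A ( [T [P [A int]]] )]] => [T [P [A unit]]]]]

12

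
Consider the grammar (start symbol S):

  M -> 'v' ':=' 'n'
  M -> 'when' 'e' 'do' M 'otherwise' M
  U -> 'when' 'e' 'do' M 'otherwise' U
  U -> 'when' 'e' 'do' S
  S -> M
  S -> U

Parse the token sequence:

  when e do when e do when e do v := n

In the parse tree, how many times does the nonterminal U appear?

[S [U when e do [S [U when e do [S [U when e do [S [M v := n]]]]]]]]

3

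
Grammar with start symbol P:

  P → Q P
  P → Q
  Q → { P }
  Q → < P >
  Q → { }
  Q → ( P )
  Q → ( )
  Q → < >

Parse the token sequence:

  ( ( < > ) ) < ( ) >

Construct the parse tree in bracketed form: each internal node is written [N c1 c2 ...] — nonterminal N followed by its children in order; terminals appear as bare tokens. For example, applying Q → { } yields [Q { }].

[P [Q ( [P [Q ( [P [Q < >]] )]] )] [P [Q < [P [Q ( )]] >]]]

P
Q P
( P ) P
( Q ) P
( ( P ) ) P
( ( Q ) ) P
( ( < > ) ) P
( ( < > ) ) Q
( ( < > ) ) < P >
( ( < > ) ) < Q >
( ( < > ) ) < ( ) >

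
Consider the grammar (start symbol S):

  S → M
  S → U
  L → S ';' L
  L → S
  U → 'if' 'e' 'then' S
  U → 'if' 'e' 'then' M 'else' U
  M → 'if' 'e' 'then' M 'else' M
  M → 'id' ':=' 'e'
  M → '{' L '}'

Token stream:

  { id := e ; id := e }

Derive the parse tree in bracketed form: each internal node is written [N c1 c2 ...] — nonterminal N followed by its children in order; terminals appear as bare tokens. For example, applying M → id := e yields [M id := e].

S
M
{ L }
{ S ; L }
{ M ; L }
{ id := e ; L }
{ id := e ; S }
{ id := e ; M }
{ id := e ; id := e }

[S [M { [L [S [M id := e]] ; [L [S [M id := e]]]] }]]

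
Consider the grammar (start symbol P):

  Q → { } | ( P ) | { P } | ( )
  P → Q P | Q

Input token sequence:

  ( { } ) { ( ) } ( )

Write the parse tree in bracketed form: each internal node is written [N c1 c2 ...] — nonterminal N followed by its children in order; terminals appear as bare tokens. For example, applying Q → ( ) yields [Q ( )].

P
Q P
( P ) P
( Q ) P
( { } ) P
( { } ) Q P
( { } ) { P } P
( { } ) { Q } P
( { } ) { ( ) } P
( { } ) { ( ) } Q
( { } ) { ( ) } ( )

[P [Q ( [P [Q { }]] )] [P [Q { [P [Q ( )]] }] [P [Q ( )]]]]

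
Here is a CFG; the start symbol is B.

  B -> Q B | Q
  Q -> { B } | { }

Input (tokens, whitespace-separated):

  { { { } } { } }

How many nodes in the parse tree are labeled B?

4

[B [Q { [B [Q { [B [Q { }]] }] [B [Q { }]]] }]]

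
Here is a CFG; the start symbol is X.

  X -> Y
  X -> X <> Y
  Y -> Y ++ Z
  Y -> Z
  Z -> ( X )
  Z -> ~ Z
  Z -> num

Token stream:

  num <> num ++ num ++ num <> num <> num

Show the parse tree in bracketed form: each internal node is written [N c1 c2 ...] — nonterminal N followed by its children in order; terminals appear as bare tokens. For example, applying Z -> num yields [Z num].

[X [X [X [X [Y [Z num]]] <> [Y [Y [Y [Z num]] ++ [Z num]] ++ [Z num]]] <> [Y [Z num]]] <> [Y [Z num]]]

X
X <> Y
X <> Y <> Y
X <> Y <> Y <> Y
Y <> Y <> Y <> Y
Z <> Y <> Y <> Y
num <> Y <> Y <> Y
num <> Y ++ Z <> Y <> Y
num <> Y ++ Z ++ Z <> Y <> Y
num <> Z ++ Z ++ Z <> Y <> Y
num <> num ++ Z ++ Z <> Y <> Y
num <> num ++ num ++ Z <> Y <> Y
num <> num ++ num ++ num <> Y <> Y
num <> num ++ num ++ num <> Z <> Y
num <> num ++ num ++ num <> num <> Y
num <> num ++ num ++ num <> num <> Z
num <> num ++ num ++ num <> num <> num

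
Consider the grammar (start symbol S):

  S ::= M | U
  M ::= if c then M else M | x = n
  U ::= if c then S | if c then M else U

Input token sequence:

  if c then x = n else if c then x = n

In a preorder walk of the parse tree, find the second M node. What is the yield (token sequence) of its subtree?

x = n

[S [U if c then [M x = n] else [U if c then [S [M x = n]]]]]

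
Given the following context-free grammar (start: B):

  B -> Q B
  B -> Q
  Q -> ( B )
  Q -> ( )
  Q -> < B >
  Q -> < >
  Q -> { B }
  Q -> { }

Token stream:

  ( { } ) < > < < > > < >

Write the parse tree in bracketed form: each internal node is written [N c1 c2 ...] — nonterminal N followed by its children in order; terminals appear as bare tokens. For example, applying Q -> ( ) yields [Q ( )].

B
Q B
( B ) B
( Q ) B
( { } ) B
( { } ) Q B
( { } ) < > B
( { } ) < > Q B
( { } ) < > < B > B
( { } ) < > < Q > B
( { } ) < > < < > > B
( { } ) < > < < > > Q
( { } ) < > < < > > < >

[B [Q ( [B [Q { }]] )] [B [Q < >] [B [Q < [B [Q < >]] >] [B [Q < >]]]]]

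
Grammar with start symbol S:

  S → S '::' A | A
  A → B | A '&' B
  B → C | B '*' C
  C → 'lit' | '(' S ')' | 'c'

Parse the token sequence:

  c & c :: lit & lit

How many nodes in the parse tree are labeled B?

[S [S [A [A [B [C c]]] & [B [C c]]]] :: [A [A [B [C lit]]] & [B [C lit]]]]

4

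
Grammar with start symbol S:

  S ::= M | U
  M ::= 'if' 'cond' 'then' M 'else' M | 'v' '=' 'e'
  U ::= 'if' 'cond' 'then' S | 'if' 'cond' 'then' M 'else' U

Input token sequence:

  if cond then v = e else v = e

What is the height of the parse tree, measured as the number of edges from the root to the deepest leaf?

3

[S [M if cond then [M v = e] else [M v = e]]]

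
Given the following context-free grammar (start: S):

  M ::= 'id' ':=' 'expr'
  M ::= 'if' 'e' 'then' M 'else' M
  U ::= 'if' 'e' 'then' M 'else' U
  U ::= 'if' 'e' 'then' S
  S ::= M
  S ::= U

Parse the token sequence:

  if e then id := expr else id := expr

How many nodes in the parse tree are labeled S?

1

[S [M if e then [M id := expr] else [M id := expr]]]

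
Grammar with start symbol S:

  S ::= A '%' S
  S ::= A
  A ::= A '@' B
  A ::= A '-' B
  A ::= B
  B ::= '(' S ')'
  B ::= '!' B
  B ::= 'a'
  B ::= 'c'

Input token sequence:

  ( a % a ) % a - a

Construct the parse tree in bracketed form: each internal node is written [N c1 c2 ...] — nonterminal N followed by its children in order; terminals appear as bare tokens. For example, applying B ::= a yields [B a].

[S [A [B ( [S [A [B a]] % [S [A [B a]]]] )]] % [S [A [A [B a]] - [B a]]]]

S
A % S
B % S
( S ) % S
( A % S ) % S
( B % S ) % S
( a % S ) % S
( a % A ) % S
( a % B ) % S
( a % a ) % S
( a % a ) % A
( a % a ) % A - B
( a % a ) % B - B
( a % a ) % a - B
( a % a ) % a - a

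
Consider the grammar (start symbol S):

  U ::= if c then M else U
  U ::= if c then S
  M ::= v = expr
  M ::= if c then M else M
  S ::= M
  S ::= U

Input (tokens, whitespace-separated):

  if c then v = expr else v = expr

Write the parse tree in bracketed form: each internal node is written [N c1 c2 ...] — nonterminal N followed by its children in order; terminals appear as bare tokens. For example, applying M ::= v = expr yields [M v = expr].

S
M
if c then M else M
if c then v = expr else M
if c then v = expr else v = expr

[S [M if c then [M v = expr] else [M v = expr]]]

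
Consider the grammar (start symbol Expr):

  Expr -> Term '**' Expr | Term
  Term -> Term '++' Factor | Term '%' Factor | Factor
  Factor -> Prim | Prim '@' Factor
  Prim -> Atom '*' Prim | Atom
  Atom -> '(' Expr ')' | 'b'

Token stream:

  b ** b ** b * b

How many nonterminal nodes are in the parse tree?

[Expr [Term [Factor [Prim [Atom b]]]] ** [Expr [Term [Factor [Prim [Atom b]]]] ** [Expr [Term [Factor [Prim [Atom b] * [Prim [Atom b]]]]]]]]

17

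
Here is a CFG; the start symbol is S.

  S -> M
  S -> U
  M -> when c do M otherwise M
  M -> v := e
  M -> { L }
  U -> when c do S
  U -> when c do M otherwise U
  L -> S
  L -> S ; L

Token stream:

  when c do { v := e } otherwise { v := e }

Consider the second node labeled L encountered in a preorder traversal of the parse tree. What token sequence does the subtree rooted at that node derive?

v := e

[S [M when c do [M { [L [S [M v := e]]] }] otherwise [M { [L [S [M v := e]]] }]]]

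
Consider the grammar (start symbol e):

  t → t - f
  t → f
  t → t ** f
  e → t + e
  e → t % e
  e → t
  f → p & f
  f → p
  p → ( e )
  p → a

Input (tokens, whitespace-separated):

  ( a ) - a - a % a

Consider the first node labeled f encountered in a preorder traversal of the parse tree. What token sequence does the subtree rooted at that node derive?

[e [t [t [t [f [p ( [e [t [f [p a]]]] )]]] - [f [p a]]] - [f [p a]]] % [e [t [f [p a]]]]]

( a )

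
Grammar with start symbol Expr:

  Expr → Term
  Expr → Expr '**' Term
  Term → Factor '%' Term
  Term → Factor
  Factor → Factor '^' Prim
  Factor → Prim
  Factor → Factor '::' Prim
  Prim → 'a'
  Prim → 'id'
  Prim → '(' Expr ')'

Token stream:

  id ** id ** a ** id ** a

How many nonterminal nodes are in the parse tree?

20

[Expr [Expr [Expr [Expr [Expr [Term [Factor [Prim id]]]] ** [Term [Factor [Prim id]]]] ** [Term [Factor [Prim a]]]] ** [Term [Factor [Prim id]]]] ** [Term [Factor [Prim a]]]]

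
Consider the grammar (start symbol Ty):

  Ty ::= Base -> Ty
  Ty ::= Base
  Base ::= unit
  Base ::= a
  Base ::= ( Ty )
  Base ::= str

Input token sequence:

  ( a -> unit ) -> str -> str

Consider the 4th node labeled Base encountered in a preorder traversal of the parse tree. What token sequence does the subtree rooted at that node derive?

[Ty [Base ( [Ty [Base a] -> [Ty [Base unit]]] )] -> [Ty [Base str] -> [Ty [Base str]]]]

str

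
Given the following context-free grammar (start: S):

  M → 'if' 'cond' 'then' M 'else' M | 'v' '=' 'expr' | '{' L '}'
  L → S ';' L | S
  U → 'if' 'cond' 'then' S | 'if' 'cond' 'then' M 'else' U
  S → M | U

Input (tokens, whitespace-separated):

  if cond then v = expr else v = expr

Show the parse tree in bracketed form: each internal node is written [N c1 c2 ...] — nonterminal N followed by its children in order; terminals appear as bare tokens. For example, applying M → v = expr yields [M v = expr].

S
M
if cond then M else M
if cond then v = expr else M
if cond then v = expr else v = expr

[S [M if cond then [M v = expr] else [M v = expr]]]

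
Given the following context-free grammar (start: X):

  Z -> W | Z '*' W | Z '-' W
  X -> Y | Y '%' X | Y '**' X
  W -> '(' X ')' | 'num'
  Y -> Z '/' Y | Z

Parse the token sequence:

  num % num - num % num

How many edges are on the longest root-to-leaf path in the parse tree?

6

[X [Y [Z [W num]]] % [X [Y [Z [Z [W num]] - [W num]]] % [X [Y [Z [W num]]]]]]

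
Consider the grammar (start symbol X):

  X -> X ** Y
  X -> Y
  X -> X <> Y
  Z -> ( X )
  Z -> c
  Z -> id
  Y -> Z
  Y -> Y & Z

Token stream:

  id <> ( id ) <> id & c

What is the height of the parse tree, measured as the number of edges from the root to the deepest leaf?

7

[X [X [X [Y [Z id]]] <> [Y [Z ( [X [Y [Z id]]] )]]] <> [Y [Y [Z id]] & [Z c]]]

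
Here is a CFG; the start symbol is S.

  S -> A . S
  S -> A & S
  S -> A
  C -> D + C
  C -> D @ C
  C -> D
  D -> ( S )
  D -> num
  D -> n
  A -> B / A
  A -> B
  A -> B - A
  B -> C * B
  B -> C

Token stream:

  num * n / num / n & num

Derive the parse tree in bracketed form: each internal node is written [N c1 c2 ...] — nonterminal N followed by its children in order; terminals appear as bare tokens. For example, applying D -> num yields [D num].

S
A & S
B / A & S
C * B / A & S
D * B / A & S
num * B / A & S
num * C / A & S
num * D / A & S
num * n / A & S
num * n / B / A & S
num * n / C / A & S
num * n / D / A & S
num * n / num / A & S
num * n / num / B & S
num * n / num / C & S
num * n / num / D & S
num * n / num / n & S
num * n / num / n & A
num * n / num / n & B
num * n / num / n & C
num * n / num / n & D
num * n / num / n & num

[S [A [B [C [D num]] * [B [C [D n]]]] / [A [B [C [D num]]] / [A [B [C [D n]]]]]] & [S [A [B [C [D num]]]]]]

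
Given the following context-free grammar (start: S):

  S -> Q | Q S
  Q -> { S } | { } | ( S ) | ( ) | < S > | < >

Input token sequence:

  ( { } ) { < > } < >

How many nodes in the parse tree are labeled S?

5

[S [Q ( [S [Q { }]] )] [S [Q { [S [Q < >]] }] [S [Q < >]]]]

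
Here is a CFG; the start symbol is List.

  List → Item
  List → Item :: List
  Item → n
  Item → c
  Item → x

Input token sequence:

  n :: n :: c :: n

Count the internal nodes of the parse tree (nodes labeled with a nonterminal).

[List [Item n] :: [List [Item n] :: [List [Item c] :: [List [Item n]]]]]

8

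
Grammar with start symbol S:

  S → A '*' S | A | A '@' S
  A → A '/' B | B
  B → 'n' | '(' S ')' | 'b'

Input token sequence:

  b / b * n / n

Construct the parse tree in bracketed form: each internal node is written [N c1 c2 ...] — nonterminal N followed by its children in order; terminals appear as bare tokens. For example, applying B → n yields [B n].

S
A * S
A / B * S
B / B * S
b / B * S
b / b * S
b / b * A
b / b * A / B
b / b * B / B
b / b * n / B
b / b * n / n

[S [A [A [B b]] / [B b]] * [S [A [A [B n]] / [B n]]]]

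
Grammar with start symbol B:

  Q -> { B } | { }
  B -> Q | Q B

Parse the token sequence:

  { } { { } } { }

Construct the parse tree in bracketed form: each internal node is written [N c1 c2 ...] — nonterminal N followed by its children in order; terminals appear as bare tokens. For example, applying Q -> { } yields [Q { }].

[B [Q { }] [B [Q { [B [Q { }]] }] [B [Q { }]]]]

B
Q B
{ } B
{ } Q B
{ } { B } B
{ } { Q } B
{ } { { } } B
{ } { { } } Q
{ } { { } } { }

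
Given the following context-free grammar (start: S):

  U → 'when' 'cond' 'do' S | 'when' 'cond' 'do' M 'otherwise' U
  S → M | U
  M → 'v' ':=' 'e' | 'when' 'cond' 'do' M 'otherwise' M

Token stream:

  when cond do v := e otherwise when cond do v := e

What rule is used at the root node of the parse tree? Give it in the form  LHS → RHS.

[S [U when cond do [M v := e] otherwise [U when cond do [S [M v := e]]]]]

S → U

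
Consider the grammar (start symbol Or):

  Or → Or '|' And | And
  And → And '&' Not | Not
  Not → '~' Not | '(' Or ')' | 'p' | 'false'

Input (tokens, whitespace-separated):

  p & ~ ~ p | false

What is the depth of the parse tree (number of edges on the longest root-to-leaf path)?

6

[Or [Or [And [And [Not p]] & [Not ~ [Not ~ [Not p]]]]] | [And [Not false]]]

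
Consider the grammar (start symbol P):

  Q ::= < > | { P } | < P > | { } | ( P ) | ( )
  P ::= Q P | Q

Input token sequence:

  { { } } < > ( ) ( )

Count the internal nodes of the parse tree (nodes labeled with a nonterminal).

[P [Q { [P [Q { }]] }] [P [Q < >] [P [Q ( )] [P [Q ( )]]]]]

10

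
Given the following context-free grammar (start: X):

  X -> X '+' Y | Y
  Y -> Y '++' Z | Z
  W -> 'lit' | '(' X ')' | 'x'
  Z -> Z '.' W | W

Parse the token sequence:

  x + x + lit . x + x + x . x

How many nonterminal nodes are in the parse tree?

24

[X [X [X [X [X [Y [Z [W x]]]] + [Y [Z [W x]]]] + [Y [Z [Z [W lit]] . [W x]]]] + [Y [Z [W x]]]] + [Y [Z [Z [W x]] . [W x]]]]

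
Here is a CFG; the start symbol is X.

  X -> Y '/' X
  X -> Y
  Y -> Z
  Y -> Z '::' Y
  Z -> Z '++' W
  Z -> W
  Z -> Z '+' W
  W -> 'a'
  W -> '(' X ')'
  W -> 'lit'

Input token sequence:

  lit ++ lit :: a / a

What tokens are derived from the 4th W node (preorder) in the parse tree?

[X [Y [Z [Z [W lit]] ++ [W lit]] :: [Y [Z [W a]]]] / [X [Y [Z [W a]]]]]

a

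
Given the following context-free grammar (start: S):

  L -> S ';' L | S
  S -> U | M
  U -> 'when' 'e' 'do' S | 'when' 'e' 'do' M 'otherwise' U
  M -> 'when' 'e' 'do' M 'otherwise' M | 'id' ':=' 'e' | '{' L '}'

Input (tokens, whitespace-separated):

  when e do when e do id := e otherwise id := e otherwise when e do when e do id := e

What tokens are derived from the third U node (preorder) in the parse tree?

when e do id := e

[S [U when e do [M when e do [M id := e] otherwise [M id := e]] otherwise [U when e do [S [U when e do [S [M id := e]]]]]]]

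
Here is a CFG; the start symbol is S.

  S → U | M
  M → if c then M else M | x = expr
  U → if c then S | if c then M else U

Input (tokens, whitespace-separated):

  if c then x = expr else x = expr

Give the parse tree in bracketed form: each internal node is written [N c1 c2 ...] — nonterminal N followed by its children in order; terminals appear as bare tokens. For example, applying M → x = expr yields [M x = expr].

S
M
if c then M else M
if c then x = expr else M
if c then x = expr else x = expr

[S [M if c then [M x = expr] else [M x = expr]]]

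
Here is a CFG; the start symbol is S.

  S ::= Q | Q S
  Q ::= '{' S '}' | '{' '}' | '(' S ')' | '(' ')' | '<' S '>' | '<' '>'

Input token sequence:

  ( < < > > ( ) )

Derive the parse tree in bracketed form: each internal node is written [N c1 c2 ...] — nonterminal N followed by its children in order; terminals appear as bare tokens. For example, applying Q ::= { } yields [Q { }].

S
Q
( S )
( Q S )
( < S > S )
( < Q > S )
( < < > > S )
( < < > > Q )
( < < > > ( ) )

[S [Q ( [S [Q < [S [Q < >]] >] [S [Q ( )]]] )]]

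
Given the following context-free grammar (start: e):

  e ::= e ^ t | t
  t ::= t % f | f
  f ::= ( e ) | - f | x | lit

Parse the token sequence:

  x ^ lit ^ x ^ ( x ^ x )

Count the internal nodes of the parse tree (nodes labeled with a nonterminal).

18

[e [e [e [e [t [f x]]] ^ [t [f lit]]] ^ [t [f x]]] ^ [t [f ( [e [e [t [f x]]] ^ [t [f x]]] )]]]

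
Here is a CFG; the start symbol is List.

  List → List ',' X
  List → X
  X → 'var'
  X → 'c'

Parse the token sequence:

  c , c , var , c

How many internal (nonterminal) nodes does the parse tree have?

8

[List [List [List [List [X c]] , [X c]] , [X var]] , [X c]]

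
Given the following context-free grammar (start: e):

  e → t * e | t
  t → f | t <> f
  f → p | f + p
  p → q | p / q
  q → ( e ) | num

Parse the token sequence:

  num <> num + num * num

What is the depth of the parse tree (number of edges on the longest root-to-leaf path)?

6

[e [t [t [f [p [q num]]]] <> [f [f [p [q num]]] + [p [q num]]]] * [e [t [f [p [q num]]]]]]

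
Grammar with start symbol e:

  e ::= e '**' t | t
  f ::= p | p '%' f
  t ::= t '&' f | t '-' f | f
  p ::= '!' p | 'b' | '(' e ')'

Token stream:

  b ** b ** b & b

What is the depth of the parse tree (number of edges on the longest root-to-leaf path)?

[e [e [e [t [f [p b]]]] ** [t [f [p b]]]] ** [t [t [f [p b]]] & [f [p b]]]]

6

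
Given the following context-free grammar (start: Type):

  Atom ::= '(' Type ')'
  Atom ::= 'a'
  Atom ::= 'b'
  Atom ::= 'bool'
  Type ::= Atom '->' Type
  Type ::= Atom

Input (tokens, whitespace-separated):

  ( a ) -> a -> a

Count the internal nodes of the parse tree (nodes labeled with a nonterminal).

8

[Type [Atom ( [Type [Atom a]] )] -> [Type [Atom a] -> [Type [Atom a]]]]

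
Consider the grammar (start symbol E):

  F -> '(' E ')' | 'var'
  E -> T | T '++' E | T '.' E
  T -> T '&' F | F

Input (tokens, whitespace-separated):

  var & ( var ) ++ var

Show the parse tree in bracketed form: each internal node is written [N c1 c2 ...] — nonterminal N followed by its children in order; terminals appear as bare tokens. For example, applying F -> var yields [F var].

E
T ++ E
T & F ++ E
F & F ++ E
var & F ++ E
var & ( E ) ++ E
var & ( T ) ++ E
var & ( F ) ++ E
var & ( var ) ++ E
var & ( var ) ++ T
var & ( var ) ++ F
var & ( var ) ++ var

[E [T [T [F var]] & [F ( [E [T [F var]]] )]] ++ [E [T [F var]]]]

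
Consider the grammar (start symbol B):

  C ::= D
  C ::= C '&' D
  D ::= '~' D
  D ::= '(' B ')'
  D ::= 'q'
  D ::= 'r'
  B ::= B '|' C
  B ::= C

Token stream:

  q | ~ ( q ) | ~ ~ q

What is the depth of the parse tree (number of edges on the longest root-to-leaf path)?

[B [B [B [C [D q]]] | [C [D ~ [D ( [B [C [D q]]] )]]]] | [C [D ~ [D ~ [D q]]]]]

8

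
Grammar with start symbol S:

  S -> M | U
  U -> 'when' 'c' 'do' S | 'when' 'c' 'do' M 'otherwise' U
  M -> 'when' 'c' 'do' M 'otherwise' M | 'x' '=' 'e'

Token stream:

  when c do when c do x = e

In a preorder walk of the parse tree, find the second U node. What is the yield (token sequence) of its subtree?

when c do x = e

[S [U when c do [S [U when c do [S [M x = e]]]]]]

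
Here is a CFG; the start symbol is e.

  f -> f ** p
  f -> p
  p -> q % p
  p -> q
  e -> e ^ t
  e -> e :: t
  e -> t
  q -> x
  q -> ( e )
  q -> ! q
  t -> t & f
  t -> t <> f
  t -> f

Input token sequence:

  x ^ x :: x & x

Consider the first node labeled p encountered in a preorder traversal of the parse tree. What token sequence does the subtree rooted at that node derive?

x

[e [e [e [t [f [p [q x]]]]] ^ [t [f [p [q x]]]]] :: [t [t [f [p [q x]]]] & [f [p [q x]]]]]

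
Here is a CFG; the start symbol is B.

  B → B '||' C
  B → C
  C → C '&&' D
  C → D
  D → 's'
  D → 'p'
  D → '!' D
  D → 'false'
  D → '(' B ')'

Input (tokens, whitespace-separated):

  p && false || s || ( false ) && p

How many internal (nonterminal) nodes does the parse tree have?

[B [B [B [C [C [D p]] && [D false]]] || [C [D s]]] || [C [C [D ( [B [C [D false]]] )]] && [D p]]]

16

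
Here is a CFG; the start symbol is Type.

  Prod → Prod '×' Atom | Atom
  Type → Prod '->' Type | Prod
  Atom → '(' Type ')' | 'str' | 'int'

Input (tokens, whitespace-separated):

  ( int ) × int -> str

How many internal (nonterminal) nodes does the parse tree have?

[Type [Prod [Prod [Atom ( [Type [Prod [Atom int]]] )]] × [Atom int]] -> [Type [Prod [Atom str]]]]

11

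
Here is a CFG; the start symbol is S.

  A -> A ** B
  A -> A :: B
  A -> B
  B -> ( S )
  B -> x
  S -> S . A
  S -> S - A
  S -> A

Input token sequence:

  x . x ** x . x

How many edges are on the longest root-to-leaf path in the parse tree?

5

[S [S [S [A [B x]]] . [A [A [B x]] ** [B x]]] . [A [B x]]]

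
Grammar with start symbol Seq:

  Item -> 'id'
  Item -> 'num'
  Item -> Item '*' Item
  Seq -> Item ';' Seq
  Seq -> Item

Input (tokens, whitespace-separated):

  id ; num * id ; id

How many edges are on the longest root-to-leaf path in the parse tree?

4

[Seq [Item id] ; [Seq [Item [Item num] * [Item id]] ; [Seq [Item id]]]]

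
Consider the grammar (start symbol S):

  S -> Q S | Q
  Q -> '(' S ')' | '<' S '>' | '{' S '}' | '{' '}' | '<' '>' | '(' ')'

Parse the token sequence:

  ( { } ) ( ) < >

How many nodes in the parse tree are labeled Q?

[S [Q ( [S [Q { }]] )] [S [Q ( )] [S [Q < >]]]]

4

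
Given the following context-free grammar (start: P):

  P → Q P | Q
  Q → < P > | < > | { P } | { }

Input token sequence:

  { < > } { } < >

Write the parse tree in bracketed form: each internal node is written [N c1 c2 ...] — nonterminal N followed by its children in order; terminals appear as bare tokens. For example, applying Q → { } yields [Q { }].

P
Q P
{ P } P
{ Q } P
{ < > } P
{ < > } Q P
{ < > } { } P
{ < > } { } Q
{ < > } { } < >

[P [Q { [P [Q < >]] }] [P [Q { }] [P [Q < >]]]]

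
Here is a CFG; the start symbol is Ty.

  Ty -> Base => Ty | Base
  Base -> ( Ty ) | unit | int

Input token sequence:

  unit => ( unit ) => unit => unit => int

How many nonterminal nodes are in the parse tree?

[Ty [Base unit] => [Ty [Base ( [Ty [Base unit]] )] => [Ty [Base unit] => [Ty [Base unit] => [Ty [Base int]]]]]]

12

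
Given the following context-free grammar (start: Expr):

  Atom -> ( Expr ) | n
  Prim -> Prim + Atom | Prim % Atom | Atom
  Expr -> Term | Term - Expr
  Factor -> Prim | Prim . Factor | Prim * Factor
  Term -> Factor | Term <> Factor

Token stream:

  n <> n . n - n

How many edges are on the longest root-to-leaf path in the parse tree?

[Expr [Term [Term [Factor [Prim [Atom n]]]] <> [Factor [Prim [Atom n]] . [Factor [Prim [Atom n]]]]] - [Expr [Term [Factor [Prim [Atom n]]]]]]

6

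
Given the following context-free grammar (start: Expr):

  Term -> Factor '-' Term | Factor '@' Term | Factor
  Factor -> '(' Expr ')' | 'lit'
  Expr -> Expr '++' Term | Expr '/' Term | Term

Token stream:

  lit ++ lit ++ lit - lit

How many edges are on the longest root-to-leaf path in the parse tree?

5

[Expr [Expr [Expr [Term [Factor lit]]] ++ [Term [Factor lit]]] ++ [Term [Factor lit] - [Term [Factor lit]]]]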